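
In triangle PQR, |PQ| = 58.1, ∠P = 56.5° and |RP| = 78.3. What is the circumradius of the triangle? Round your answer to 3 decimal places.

40.154

By the law of cosines, |QR|² = |RP|² + |PQ|² − 2·|RP|·|PQ|·cos P = 4484.7, so |QR| ≈ 66.968.
Area = ½·|RP|·|PQ|·sin P ≈ 1896.8.
Circumradius = |QR|/(2 sin P) ≈ 40.154.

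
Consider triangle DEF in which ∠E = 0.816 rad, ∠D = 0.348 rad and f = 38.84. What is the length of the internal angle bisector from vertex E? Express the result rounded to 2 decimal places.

The third angle is ∠F = π − ∠D − ∠E = 1.978 rad.
Law of sines: d = f·sin D/sin F ≈ 14.422.
Law of sines: e = f·sin E/sin F ≈ 30.805.
The bisector from E has length 2·f·d·cos(∠E/2)/(f+d) ≈ 19.307.

t_E ≈ 19.31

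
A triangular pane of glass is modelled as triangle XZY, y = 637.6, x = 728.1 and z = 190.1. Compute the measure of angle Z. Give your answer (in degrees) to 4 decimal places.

14.0936

By the law of cosines, cos Z = (y² + x² − z²) / (2·y·x) ≈ 0.96990, so ∠Z ≈ 14.09°.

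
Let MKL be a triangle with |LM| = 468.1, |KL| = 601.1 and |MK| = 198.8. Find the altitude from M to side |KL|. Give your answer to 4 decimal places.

h_M ≈ 129.1200

Semiperimeter s = (601.1 + 468.1 + 198.8)/2 = 634.
Heron's formula: area = √(634·32.9·165.9·435.2) ≈ 38807.
The altitude from M has length 2·area/|KL| ≈ 129.12.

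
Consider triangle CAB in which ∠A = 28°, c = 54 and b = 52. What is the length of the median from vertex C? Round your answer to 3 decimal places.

By the law of cosines, a² = b² + c² − 2·b·c·cos A = 661.37, so a ≈ 25.717.
Median from C: ½√(2·a² + 2·b² − c²) ≈ 30.882.

30.882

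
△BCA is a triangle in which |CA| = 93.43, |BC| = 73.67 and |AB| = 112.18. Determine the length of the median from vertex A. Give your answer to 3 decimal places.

Median from A: ½√(2·|CA|² + 2·|AB|² − |BC|²) ≈ 96.436.

m_A ≈ 96.436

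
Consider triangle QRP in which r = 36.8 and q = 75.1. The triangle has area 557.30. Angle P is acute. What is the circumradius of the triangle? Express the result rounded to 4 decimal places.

From area = ½·q·r·sin P, we get sin P = 2·area/(q·r) ≈ 0.40330.
Taking the acute solution, ∠P ≈ 23.78°.
Law of cosines then gives p ≈ 44.004.
Circumradius = p/(2 sin P) ≈ 54.554.

54.5545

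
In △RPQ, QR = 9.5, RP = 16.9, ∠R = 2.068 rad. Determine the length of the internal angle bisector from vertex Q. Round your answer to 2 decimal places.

By the law of cosines, PQ² = QR² + RP² − 2·QR·RP·cos R = 529.01, so PQ ≈ 23.
Law of cosines again: cos Q = (PQ² + QR² − RP²)/(2·PQ·QR) ≈ 0.76350, so ∠Q ≈ 0.702 rad.
The bisector from Q has length 2·PQ·QR·cos(∠Q/2)/(PQ+QR) ≈ 12.626.

12.63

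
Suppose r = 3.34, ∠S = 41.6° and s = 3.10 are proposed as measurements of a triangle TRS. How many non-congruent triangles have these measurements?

r·sin S = 3.34·sin(41.6°) ≈ 2.218.
Since r sin S < s < r (2.218 < 3.10 < 3.34), two triangles exist.

2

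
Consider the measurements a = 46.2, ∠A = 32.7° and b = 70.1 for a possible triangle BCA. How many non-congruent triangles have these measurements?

b·sin A = 70.1·sin(32.7°) ≈ 37.87.
Since b sin A < a < b (37.87 < 46.2 < 70.1), two triangles exist.

2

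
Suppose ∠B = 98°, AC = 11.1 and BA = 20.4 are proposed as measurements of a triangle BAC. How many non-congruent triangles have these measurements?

0

BA·sin B = 20.4·sin(98°) ≈ 20.2.
Since ∠B is not acute, a triangle exists only if AC > BA; here AC ≤ BA, so there is no triangle.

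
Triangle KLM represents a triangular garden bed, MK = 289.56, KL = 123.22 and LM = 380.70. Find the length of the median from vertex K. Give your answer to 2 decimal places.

Median from K: ½√(2·MK² + 2·KL² − LM²) ≈ 115.24.

m_K ≈ 115.24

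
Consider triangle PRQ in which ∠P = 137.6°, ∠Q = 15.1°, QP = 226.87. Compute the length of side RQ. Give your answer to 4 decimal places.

333.5422

The third angle is ∠R = 180° − ∠Q − ∠P = 27.30°.
Law of sines: RQ = QP·sin P/sin R ≈ 333.54.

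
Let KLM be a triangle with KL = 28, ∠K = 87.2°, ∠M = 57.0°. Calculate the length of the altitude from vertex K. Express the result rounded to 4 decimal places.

The third angle is ∠L = 180° − ∠M − ∠K = 35.80°.
Law of sines: LM = KL·sin K/sin M ≈ 33.346.
Law of sines: MK = KL·sin L/sin M ≈ 19.529.
Area = ½·KL·LM·sin L ≈ 273.09.
The altitude from K has length 2·area/LM ≈ 16.379.

h_K ≈ 16.3788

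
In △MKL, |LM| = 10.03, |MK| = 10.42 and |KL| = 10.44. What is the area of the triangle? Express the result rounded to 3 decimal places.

Semiperimeter s = (10.44 + 10.03 + 10.42)/2 = 15.445.
Heron's formula: area = √(15.445·5.005·5.415·5.025) ≈ 45.863.

area ≈ 45.863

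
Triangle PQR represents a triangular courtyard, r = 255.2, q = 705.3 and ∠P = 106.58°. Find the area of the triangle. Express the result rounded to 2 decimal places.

86254.44

Area = ½·q·r·sin P ≈ 86254.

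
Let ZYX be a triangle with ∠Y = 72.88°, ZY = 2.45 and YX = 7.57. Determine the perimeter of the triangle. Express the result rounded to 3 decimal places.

By the law of cosines, XZ² = ZY² + YX² − 2·ZY·YX·cos Y = 52.388, so XZ ≈ 7.238.
Semiperimeter s = (7.57+7.238+2.45)/2 = 8.629.
Perimeter = 7.57 + 7.238 + 2.45 = 17.258.

17.258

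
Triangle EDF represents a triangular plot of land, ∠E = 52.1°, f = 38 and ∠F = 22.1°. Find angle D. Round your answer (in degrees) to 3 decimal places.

The third angle is ∠D = 180° − ∠F − ∠E = 105.80°.

∠D ≈ 105.800°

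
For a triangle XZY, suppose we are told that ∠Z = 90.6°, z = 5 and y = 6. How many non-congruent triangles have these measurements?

y·sin Z = 6·sin(90.6°) ≈ 6.
Since ∠Z is not acute, a triangle exists only if z > y; here z ≤ y, so there is no triangle.

0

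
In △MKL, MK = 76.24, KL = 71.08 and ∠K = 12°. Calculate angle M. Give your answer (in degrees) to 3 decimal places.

By the law of cosines, LM² = MK² + KL² − 2·MK·KL·cos K = 263.47, so LM ≈ 16.232.
Law of cosines again: cos M = (LM² + MK² − KL²)/(2·LM·MK) ≈ 0.41359, so ∠M ≈ 65.57°.

∠M ≈ 65.569°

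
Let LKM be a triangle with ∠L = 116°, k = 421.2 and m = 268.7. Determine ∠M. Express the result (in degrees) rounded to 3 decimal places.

By the law of cosines, l² = k² + m² − 2·k·m·cos L = 3.4884e+05, so l ≈ 590.62.
Law of cosines again: cos M = (l² + k² − m²)/(2·l·k) ≈ 0.91258, so ∠M ≈ 24.14°.

∠M ≈ 24.136°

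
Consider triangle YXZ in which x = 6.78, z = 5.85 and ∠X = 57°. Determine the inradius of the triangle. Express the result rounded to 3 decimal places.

r ≈ 1.883

Law of sines: sin Z = z·sin X/x ≈ 0.72363.
Since x ≥ z, only the acute value applies: ∠Z ≈ 46.36°.
Then ∠Y = 180° − ∠X − ∠Z ≈ 76.64°.
Law of sines gives y = x·sin Y/sin X ≈ 7.8656.
Area = ½·x·z·sin Y ≈ 19.295.
Semiperimeter s = (7.8656+6.78+5.85)/2 = 10.248.
Inradius = area/s = 19.295/10.248 ≈ 1.8829.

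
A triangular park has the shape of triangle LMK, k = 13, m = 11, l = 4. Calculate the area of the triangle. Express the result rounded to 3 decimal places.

20.494

Semiperimeter s = (4 + 11 + 13)/2 = 14.
Heron's formula: area = √(14·10·3·1) ≈ 20.494.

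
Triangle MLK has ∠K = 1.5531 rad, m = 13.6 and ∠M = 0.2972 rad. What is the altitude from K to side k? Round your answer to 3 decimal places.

h_K ≈ 13.072

The third angle is ∠L = π − ∠K − ∠M = 1.2913 rad.
Law of sines: l = m·sin L/sin M ≈ 44.639.
Law of sines: k = m·sin K/sin M ≈ 46.434.
Area = ½·m·l·sin K ≈ 303.5.
The altitude from K has length 2·area/k ≈ 13.072.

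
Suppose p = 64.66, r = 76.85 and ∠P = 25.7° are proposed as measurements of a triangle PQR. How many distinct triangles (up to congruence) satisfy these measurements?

r·sin P = 76.85·sin(25.7°) ≈ 33.33.
Since r sin P < p < r (33.33 < 64.66 < 76.85), two triangles exist.

2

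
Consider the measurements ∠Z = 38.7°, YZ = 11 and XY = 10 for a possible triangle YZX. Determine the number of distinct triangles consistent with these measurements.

2

YZ·sin Z = 11·sin(38.7°) ≈ 6.878.
Since YZ sin Z < XY < YZ (6.878 < 10 < 11), two triangles exist.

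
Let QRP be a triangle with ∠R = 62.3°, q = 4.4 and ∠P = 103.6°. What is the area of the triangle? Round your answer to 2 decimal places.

The third angle is ∠Q = 180° − ∠R − ∠P = 14.10°.
Law of sines: r = q·sin R/sin Q ≈ 15.991.
Law of sines: p = q·sin P/sin Q ≈ 17.555.
Area = ½·q·r·sin P ≈ 34.195.

34.19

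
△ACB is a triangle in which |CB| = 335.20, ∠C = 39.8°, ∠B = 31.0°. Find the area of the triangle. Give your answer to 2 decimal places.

The third angle is ∠A = 180° − ∠C − ∠B = 109.20°.
Law of sines: |BA| = |CB|·sin C/sin A ≈ 227.2.
Law of sines: |AC| = |CB|·sin B/sin A ≈ 182.81.
Area = ½·|CB|·|BA|·sin B ≈ 19612.

area ≈ 19612.22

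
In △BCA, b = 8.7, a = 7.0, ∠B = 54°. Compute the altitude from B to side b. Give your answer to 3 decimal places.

Law of sines: sin A = a·sin B/b ≈ 0.65093.
Since b ≥ a, only the acute value applies: ∠A ≈ 40.61°.
Then ∠C = 180° − ∠B − ∠A ≈ 85.39°.
Law of sines gives c = b·sin C/sin B ≈ 10.719.
Area = ½·b·a·sin C ≈ 30.351.
The altitude from B has length 2·area/b ≈ 6.9773.

h_B ≈ 6.977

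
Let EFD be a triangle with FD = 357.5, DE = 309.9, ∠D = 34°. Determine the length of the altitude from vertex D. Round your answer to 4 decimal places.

309.1938

By the law of cosines, EF² = FD² + DE² − 2·FD·DE·cos D = 40147, so EF ≈ 200.37.
Area = ½·FD·DE·sin D ≈ 30976.
The altitude from D has length 2·area/EF ≈ 309.19.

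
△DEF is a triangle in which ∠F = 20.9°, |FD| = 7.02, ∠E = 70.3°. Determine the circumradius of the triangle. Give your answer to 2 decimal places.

R ≈ 3.73

The third angle is ∠D = 180° − ∠E − ∠F = 88.80°.
Law of sines: |EF| = |FD|·sin D/sin E ≈ 7.4548.
Law of sines: |DE| = |FD|·sin F/sin E ≈ 2.66.
Circumradius = |FD|/(2 sin E) ≈ 3.7282.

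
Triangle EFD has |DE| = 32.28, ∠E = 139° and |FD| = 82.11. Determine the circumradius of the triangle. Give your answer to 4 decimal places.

R ≈ 62.5782

Law of sines: sin F = |DE|·sin E/|FD| ≈ 0.25792.
Since |FD| ≥ |DE|, only the acute value applies: ∠F ≈ 14.95°.
Then ∠D = 180° − ∠E − ∠F ≈ 26.05°.
Law of sines gives |EF| = |FD|·sin D/sin E ≈ 54.97.
Circumradius = |FD|/(2 sin E) ≈ 62.578.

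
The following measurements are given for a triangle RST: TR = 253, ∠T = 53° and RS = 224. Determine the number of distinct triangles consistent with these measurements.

2

TR·sin T = 253·sin(53°) ≈ 202.1.
Since TR sin T < RS < TR (202.1 < 224 < 253), two triangles exist.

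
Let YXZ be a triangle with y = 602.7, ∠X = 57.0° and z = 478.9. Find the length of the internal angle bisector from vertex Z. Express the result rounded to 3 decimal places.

t_Z ≈ 510.691

By the law of cosines, x² = z² + y² − 2·z·y·cos X = 2.7819e+05, so x ≈ 527.44.
Law of cosines again: cos Z = (y² + x² − z²)/(2·y·x) ≈ 0.64818, so ∠Z ≈ 49.60°.
The bisector from Z has length 2·y·x·cos(∠Z/2)/(y+x) ≈ 510.69.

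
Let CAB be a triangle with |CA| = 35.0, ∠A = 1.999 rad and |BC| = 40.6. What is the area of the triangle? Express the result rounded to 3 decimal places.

Law of sines: sin B = |CA|·sin A/|BC| ≈ 0.78424.
Since |BC| ≥ |CA|, only the acute value applies: ∠B ≈ 0.901 rad.
Then ∠C = π − ∠A − ∠B ≈ 0.241 rad.
Law of sines gives |AB| = |BC|·sin C/sin A ≈ 10.658.
Area = ½·|BC|·|CA|·sin C ≈ 169.67.

169.667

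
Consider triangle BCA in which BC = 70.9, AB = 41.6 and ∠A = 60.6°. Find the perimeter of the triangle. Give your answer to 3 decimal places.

perimeter ≈ 193.858

Law of sines: sin C = AB·sin A/BC ≈ 0.51118.
Since BC ≥ AB, only the acute value applies: ∠C ≈ 30.74°.
Then ∠B = 180° − ∠A − ∠C ≈ 88.66°.
Law of sines gives CA = BC·sin B/sin A ≈ 81.358.
Semiperimeter s = (81.358+41.6+70.9)/2 = 96.929.
Perimeter = 81.358 + 41.6 + 70.9 = 193.86.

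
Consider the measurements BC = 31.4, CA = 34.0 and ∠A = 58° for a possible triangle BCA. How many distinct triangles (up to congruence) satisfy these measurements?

2

CA·sin A = 34.0·sin(58°) ≈ 28.83.
Since CA sin A < BC < CA (28.83 < 31.4 < 34.0), two triangles exist.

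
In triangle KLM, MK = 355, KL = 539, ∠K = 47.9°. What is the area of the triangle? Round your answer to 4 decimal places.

Area = ½·MK·KL·sin K ≈ 70987.

area ≈ 70986.6836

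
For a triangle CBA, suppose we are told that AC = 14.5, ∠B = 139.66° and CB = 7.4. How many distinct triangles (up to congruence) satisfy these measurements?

1

CB·sin B = 7.4·sin(139.66°) ≈ 4.79.
Since ∠B is not acute, a triangle exists only if AC > CB; here AC > CB, so there is exactly one triangle.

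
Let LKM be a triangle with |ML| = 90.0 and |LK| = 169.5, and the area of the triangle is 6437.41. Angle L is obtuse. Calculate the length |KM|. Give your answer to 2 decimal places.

From area = ½·|ML|·|LK|·sin L, we get sin L = 2·area/(|ML|·|LK|) ≈ 0.84397.
Taking the obtuse solution, ∠L ≈ 122.44°.
Law of cosines then gives |KM| ≈ 230.64.

230.64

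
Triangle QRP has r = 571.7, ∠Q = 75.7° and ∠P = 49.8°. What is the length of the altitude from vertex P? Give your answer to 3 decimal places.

h_P ≈ 553.986

The third angle is ∠R = 180° − ∠P − ∠Q = 54.50°.
Law of sines: q = r·sin Q/sin R ≈ 680.48.
Law of sines: p = r·sin P/sin R ≈ 536.36.
Area = ½·r·q·sin P ≈ 1.4857e+05.
The altitude from P has length 2·area/p ≈ 553.99.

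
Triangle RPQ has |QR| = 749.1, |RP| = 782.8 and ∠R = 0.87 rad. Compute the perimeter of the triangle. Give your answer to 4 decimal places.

By the law of cosines, |PQ|² = |QR|² + |RP|² − 2·|QR|·|RP|·cos R = 4.1768e+05, so |PQ| ≈ 646.28.
Semiperimeter s = (646.28+749.1+782.8)/2 = 1089.1.
Perimeter = 646.28 + 749.1 + 782.8 = 2178.2.

perimeter ≈ 2178.1816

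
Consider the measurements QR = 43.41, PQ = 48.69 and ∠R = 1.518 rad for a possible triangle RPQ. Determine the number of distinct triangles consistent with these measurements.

QR·sin R = 43.41·sin(1.518 rad) ≈ 43.35.
Since PQ ≥ QR, exactly one triangle exists.

1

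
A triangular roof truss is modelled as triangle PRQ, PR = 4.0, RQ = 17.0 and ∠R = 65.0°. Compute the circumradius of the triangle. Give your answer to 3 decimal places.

By the law of cosines, QP² = PR² + RQ² − 2·PR·RQ·cos R = 247.52, so QP ≈ 15.733.
Area = ½·PR·RQ·sin R ≈ 30.814.
Circumradius = QP/(2 sin R) ≈ 8.6797.

8.680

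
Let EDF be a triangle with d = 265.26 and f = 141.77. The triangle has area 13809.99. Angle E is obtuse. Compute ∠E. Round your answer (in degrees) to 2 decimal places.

132.74

From area = ½·d·f·sin E, we get sin E = 2·area/(d·f) ≈ 0.73446.
Taking the obtuse solution, ∠E ≈ 132.74°.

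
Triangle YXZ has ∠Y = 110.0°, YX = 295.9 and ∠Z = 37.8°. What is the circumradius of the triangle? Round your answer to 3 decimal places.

The third angle is ∠X = 180° − ∠Z − ∠Y = 32.20°.
Law of sines: XZ = YX·sin Y/sin Z ≈ 453.67.
Law of sines: ZY = YX·sin X/sin Z ≈ 257.26.
Circumradius = YX/(2 sin Z) ≈ 241.39.

241.391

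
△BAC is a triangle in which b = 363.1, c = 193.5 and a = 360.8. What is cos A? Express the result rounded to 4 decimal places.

0.2783

By the law of cosines, cos A = (c² + b² − a²) / (2·c·b) ≈ 0.27830, so ∠A ≈ 73.84°.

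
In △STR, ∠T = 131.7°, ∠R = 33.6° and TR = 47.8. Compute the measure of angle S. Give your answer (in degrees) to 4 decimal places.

14.7000

The third angle is ∠S = 180° − ∠T − ∠R = 14.70°.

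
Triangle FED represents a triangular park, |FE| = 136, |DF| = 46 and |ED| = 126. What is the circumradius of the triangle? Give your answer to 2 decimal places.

R ≈ 68.06

By the law of cosines, cos F = (|DF|² + |FE|² − |ED|²) / (2·|DF|·|FE|) ≈ 0.37852, so ∠F ≈ 67.76°.
Circumradius = |ED|/(2 sin F) ≈ 68.064.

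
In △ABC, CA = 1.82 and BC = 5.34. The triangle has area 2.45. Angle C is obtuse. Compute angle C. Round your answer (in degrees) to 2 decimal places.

From area = ½·BC·CA·sin C, we get sin C = 2·area/(BC·CA) ≈ 0.50418.
Taking the obtuse solution, ∠C ≈ 149.72°.

∠C ≈ 149.72°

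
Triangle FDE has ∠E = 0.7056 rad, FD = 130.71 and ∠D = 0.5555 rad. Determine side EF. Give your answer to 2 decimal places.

106.30

The third angle is ∠F = π − ∠D − ∠E = 1.8805 rad.
Law of sines: EF = FD·sin D/sin E ≈ 106.3.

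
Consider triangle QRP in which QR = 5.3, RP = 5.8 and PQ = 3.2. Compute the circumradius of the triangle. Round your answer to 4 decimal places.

2.9281

By the law of cosines, cos Q = (PQ² + QR² − RP²) / (2·PQ·QR) ≈ 0.13827, so ∠Q ≈ 82.05°.
Circumradius = RP/(2 sin Q) ≈ 2.9281.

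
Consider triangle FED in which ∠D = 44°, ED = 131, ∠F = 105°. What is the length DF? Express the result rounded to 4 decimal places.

69.8501

The third angle is ∠E = 180° − ∠D − ∠F = 31.00°.
Law of sines: DF = ED·sin E/sin F ≈ 69.85.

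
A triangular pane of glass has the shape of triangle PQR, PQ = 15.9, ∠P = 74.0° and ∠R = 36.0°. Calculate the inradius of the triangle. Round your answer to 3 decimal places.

The third angle is ∠Q = 180° − ∠R − ∠P = 70.00°.
Law of sines: QR = PQ·sin P/sin R ≈ 26.003.
Law of sines: RP = PQ·sin Q/sin R ≈ 25.419.
Area = ½·PQ·QR·sin Q ≈ 194.26.
Semiperimeter s = (26.003+25.419+15.9)/2 = 33.661.
Inradius = area/s = 194.26/33.661 ≈ 5.7709.

5.771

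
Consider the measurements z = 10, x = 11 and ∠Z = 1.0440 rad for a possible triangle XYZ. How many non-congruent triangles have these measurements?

2

x·sin Z = 11·sin(1.0440 rad) ≈ 9.509.
Since x sin Z < z < x (9.509 < 10 < 11), two triangles exist.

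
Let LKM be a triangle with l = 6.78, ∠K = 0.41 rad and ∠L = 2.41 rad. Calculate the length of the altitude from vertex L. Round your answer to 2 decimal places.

The third angle is ∠M = π − ∠L − ∠K = 0.322 rad.
Law of sines: k = l·sin K/sin L ≈ 4.0454.
Law of sines: m = l·sin M/sin L ≈ 3.2078.
Area = ½·l·k·sin M ≈ 4.3347.
The altitude from L has length 2·area/l ≈ 1.2787.

h_L ≈ 1.28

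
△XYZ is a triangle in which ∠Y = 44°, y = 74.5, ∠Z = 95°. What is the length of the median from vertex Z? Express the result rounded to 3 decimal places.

m_Z ≈ 48.957

The third angle is ∠X = 180° − ∠Y − ∠Z = 41.00°.
Law of sines: x = y·sin X/sin Y ≈ 70.36.
Law of sines: z = y·sin Z/sin Y ≈ 106.84.
Median from Z: ½√(2·x² + 2·y² − z²) ≈ 48.957.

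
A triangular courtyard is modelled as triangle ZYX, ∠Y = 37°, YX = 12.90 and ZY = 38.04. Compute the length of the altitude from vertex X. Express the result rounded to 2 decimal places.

By the law of cosines, XZ² = ZY² + YX² − 2·ZY·YX·cos Y = 829.65, so XZ ≈ 28.804.
Area = ½·ZY·YX·sin Y ≈ 147.66.
The altitude from X has length 2·area/ZY ≈ 7.7634.

h_X ≈ 7.76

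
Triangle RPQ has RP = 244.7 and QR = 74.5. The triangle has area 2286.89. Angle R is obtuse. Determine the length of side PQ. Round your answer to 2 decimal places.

317.37

From area = ½·QR·RP·sin R, we get sin R = 2·area/(QR·RP) ≈ 0.25089.
Taking the obtuse solution, ∠R ≈ 165.47°.
Law of cosines then gives PQ ≈ 317.37.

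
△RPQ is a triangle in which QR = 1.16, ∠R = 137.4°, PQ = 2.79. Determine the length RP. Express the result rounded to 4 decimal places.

Law of sines: sin P = QR·sin R/PQ ≈ 0.28143.
Since PQ ≥ QR, only the acute value applies: ∠P ≈ 16.35°.
Then ∠Q = 180° − ∠R − ∠P ≈ 26.25°.
Law of sines gives RP = PQ·sin Q/sin R ≈ 1.8234.

1.8234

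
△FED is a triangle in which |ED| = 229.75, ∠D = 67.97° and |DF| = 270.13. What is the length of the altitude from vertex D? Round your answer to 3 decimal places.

204.431

By the law of cosines, |FE|² = |ED|² + |DF|² − 2·|ED|·|DF|·cos D = 79197, so |FE| ≈ 281.42.
Area = ½·|ED|·|DF|·sin D ≈ 28766.
The altitude from D has length 2·area/|FE| ≈ 204.43.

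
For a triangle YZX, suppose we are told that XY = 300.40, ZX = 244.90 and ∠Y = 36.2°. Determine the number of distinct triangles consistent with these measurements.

2

XY·sin Y = 300.40·sin(36.2°) ≈ 177.4.
Since XY sin Y < ZX < XY (177.4 < 244.90 < 300.40), two triangles exist.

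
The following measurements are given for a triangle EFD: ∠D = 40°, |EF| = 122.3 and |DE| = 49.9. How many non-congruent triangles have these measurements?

1

|DE|·sin D = 49.9·sin(40°) ≈ 32.08.
Since |EF| ≥ |DE|, exactly one triangle exists.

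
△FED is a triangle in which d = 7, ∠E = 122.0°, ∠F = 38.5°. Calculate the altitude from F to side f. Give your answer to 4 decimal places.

h_F ≈ 5.9363

The third angle is ∠D = 180° − ∠F − ∠E = 19.50°.
Law of sines: f = d·sin F/sin D ≈ 13.054.
Law of sines: e = d·sin E/sin D ≈ 17.784.
Area = ½·d·f·sin E ≈ 38.747.
The altitude from F has length 2·area/f ≈ 5.9363.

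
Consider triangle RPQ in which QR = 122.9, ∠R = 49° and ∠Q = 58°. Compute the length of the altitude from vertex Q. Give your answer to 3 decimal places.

h_Q ≈ 92.754

The third angle is ∠P = 180° − ∠Q − ∠R = 73.00°.
Law of sines: PQ = QR·sin R/sin P ≈ 96.992.
Law of sines: RP = QR·sin Q/sin P ≈ 108.99.
Area = ½·QR·PQ·sin Q ≈ 5054.5.
The altitude from Q has length 2·area/RP ≈ 92.754.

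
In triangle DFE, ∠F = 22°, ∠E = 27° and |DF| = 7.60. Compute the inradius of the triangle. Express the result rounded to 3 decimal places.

The third angle is ∠D = 180° − ∠F − ∠E = 131.00°.
Law of sines: |FE| = |DF|·sin D/sin E ≈ 12.634.
Law of sines: |ED| = |DF|·sin F/sin E ≈ 6.2711.
Area = ½·|DF|·|FE|·sin F ≈ 17.985.
Semiperimeter s = (12.634+6.2711+7.6)/2 = 13.253.
Inradius = area/s = 17.985/13.253 ≈ 1.3571.

1.357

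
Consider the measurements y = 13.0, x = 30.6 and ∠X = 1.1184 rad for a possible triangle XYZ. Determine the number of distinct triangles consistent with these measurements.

y·sin X = 13.0·sin(1.1184 rad) ≈ 11.69.
Since x ≥ y, exactly one triangle exists.

1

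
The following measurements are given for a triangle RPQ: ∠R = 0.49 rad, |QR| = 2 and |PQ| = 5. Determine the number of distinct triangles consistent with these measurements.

|QR|·sin R = 2·sin(0.49 rad) ≈ 0.9413.
Since |PQ| ≥ |QR|, exactly one triangle exists.

1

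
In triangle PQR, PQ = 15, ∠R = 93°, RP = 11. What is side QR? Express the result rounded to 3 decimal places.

Law of sines: sin Q = RP·sin R/PQ ≈ 0.73233.
Since PQ ≥ RP, only the acute value applies: ∠Q ≈ 47.08°.
Then ∠P = 180° − ∠R − ∠Q ≈ 39.92°.
Law of sines gives QR = PQ·sin P/sin R ≈ 9.6386.

9.639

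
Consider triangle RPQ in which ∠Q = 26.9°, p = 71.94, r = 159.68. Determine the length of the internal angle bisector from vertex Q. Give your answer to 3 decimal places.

96.471

By the law of cosines, q² = r² + p² − 2·r·p·cos Q = 10184, so q ≈ 100.92.
The bisector from Q has length 2·r·p·cos(∠Q/2)/(r+p) ≈ 96.471.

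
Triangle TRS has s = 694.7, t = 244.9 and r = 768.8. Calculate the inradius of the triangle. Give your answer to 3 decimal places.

Semiperimeter p = (244.9 + 768.8 + 694.7)/2 = 854.2.
Heron's formula: area = √(854.2·609.3·85.4·159.5) ≈ 84199.
Inradius = area/p = 84199/854.2 ≈ 98.57.

98.570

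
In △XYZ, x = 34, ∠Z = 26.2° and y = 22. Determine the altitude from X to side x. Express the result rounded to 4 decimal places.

h_X ≈ 9.7131

By the law of cosines, z² = x² + y² − 2·x·y·cos Z = 297.7, so z ≈ 17.254.
Area = ½·x·y·sin Z ≈ 165.12.
The altitude from X has length 2·area/x ≈ 9.7131.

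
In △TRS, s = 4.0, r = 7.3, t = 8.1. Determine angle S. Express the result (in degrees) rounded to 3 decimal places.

29.528

By the law of cosines, cos S = (t² + r² − s²) / (2·t·r) ≈ 0.87012, so ∠S ≈ 29.53°.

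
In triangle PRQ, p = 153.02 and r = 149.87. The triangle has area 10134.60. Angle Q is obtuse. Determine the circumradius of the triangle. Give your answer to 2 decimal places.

From area = ½·p·r·sin Q, we get sin Q = 2·area/(p·r) ≈ 0.88384.
Taking the obtuse solution, ∠Q ≈ 117.89°.
Law of cosines then gives q ≈ 259.48.
Circumradius = q/(2 sin Q) ≈ 146.79.

146.79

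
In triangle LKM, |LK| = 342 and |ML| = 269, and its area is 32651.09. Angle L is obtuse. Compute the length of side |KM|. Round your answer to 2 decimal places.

From area = ½·|ML|·|LK|·sin L, we get sin L = 2·area/(|ML|·|LK|) ≈ 0.70982.
Taking the obtuse solution, ∠L ≈ 134.78°.
Law of cosines then gives |KM| ≈ 564.74.

564.74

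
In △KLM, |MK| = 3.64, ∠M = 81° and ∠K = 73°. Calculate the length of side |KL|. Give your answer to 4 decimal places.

The third angle is ∠L = 180° − ∠M − ∠K = 26.00°.
Law of sines: |KL| = |MK|·sin M/sin L ≈ 8.2012.

8.2012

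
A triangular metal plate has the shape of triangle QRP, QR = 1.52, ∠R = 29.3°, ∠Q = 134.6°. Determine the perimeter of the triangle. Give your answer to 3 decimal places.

The third angle is ∠P = 180° − ∠Q − ∠R = 16.10°.
Law of sines: RP = QR·sin Q/sin P ≈ 3.9027.
Law of sines: PQ = QR·sin R/sin P ≈ 2.6824.
Semiperimeter s = (3.9027+2.6824+1.52)/2 = 4.0525.
Perimeter = 3.9027 + 2.6824 + 1.52 = 8.1051.

8.105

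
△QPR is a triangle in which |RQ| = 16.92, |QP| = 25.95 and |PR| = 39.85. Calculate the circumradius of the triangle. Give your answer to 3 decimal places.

28.522

By the law of cosines, cos Q = (|RQ|² + |QP|² − |PR|²) / (2·|RQ|·|QP|) ≈ -0.71552, so ∠Q ≈ 135.69°.
Circumradius = |PR|/(2 sin Q) ≈ 28.522.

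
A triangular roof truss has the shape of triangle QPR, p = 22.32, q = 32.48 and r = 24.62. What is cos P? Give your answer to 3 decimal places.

0.727

By the law of cosines, cos P = (r² + q² − p²) / (2·r·q) ≈ 0.72713, so ∠P ≈ 43.35°.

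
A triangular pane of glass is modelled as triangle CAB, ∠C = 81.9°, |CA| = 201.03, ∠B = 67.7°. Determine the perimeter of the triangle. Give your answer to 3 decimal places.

526.094

The third angle is ∠A = 180° − ∠B − ∠C = 30.40°.
Law of sines: |AB| = |CA|·sin C/sin B ≈ 215.11.
Law of sines: |BC| = |CA|·sin A/sin B ≈ 109.95.
Semiperimeter s = (215.11+109.95+201.03)/2 = 263.05.
Perimeter = 215.11 + 109.95 + 201.03 = 526.09.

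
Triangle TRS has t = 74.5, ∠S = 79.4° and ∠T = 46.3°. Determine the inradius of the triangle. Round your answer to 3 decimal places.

23.617

The third angle is ∠R = 180° − ∠S − ∠T = 54.30°.
Law of sines: r = t·sin R/sin T ≈ 83.683.
Law of sines: s = t·sin S/sin T ≈ 101.29.
Area = ½·t·r·sin S ≈ 3064.
Semiperimeter p = (74.5+83.683+101.29)/2 = 129.74.
Inradius = area/p = 3064/129.74 ≈ 23.617.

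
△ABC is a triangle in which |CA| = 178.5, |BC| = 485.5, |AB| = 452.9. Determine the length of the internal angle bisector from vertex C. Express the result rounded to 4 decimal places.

By the law of cosines, cos C = (|BC|² + |CA|² − |AB|²) / (2·|BC|·|CA|) ≈ 0.36033, so ∠C ≈ 68.88°.
The bisector from C has length 2·|BC|·|CA|·cos(∠C/2)/(|BC|+|CA|) ≈ 215.28.

t_C ≈ 215.2766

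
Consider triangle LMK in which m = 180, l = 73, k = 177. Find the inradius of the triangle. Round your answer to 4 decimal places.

29.6381

Semiperimeter s = (73 + 180 + 177)/2 = 215.
Heron's formula: area = √(215·142·35·38) ≈ 6372.2.
Inradius = area/s = 6372.2/215 ≈ 29.638.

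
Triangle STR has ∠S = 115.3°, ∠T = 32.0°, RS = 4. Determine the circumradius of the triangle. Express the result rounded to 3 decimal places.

The third angle is ∠R = 180° − ∠S − ∠T = 32.70°.
Law of sines: TR = RS·sin S/sin T ≈ 6.8243.
Law of sines: ST = RS·sin R/sin T ≈ 4.0779.
Circumradius = RS/(2 sin T) ≈ 3.7742.

3.774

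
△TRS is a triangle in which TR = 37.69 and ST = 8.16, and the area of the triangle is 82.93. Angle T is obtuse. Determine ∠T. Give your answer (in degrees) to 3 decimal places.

From area = ½·ST·TR·sin T, we get sin T = 2·area/(ST·TR) ≈ 0.53929.
Taking the obtuse solution, ∠T ≈ 147.36°.

∠T ≈ 147.364°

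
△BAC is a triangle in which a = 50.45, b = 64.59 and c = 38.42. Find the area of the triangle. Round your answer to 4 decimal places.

Semiperimeter s = (64.59 + 50.45 + 38.42)/2 = 76.73.
Heron's formula: area = √(76.73·12.14·26.28·38.31) ≈ 968.41.

968.4132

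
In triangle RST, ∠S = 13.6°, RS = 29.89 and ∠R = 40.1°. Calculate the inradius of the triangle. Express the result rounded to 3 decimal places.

2.686

The third angle is ∠T = 180° − ∠R − ∠S = 126.30°.
Law of sines: ST = RS·sin R/sin T ≈ 23.889.
Law of sines: TR = RS·sin S/sin T ≈ 8.7209.
Area = ½·RS·ST·sin S ≈ 83.951.
Semiperimeter s = (23.889+8.7209+29.89)/2 = 31.25.
Inradius = area/s = 83.951/31.25 ≈ 2.6864.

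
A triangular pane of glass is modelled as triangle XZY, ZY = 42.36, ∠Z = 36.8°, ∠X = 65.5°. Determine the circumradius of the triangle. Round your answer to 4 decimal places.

The third angle is ∠Y = 180° − ∠X − ∠Z = 77.70°.
Law of sines: YX = ZY·sin Z/sin X ≈ 27.885.
Law of sines: XZ = ZY·sin Y/sin X ≈ 45.483.
Circumradius = ZY/(2 sin X) ≈ 23.276.

R ≈ 23.2757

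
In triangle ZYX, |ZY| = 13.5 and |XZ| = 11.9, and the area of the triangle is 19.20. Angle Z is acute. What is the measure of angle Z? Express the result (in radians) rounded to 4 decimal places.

∠Z ≈ 0.2414 rad

From area = ½·|XZ|·|ZY|·sin Z, we get sin Z = 2·area/(|XZ|·|ZY|) ≈ 0.23903.
Taking the acute solution, ∠Z ≈ 0.241 rad.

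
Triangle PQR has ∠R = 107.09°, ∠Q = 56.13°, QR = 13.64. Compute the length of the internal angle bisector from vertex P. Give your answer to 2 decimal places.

The third angle is ∠P = 180° − ∠Q − ∠R = 16.78°.
Law of sines: RP = QR·sin Q/sin P ≈ 39.229.
Law of sines: PQ = QR·sin R/sin P ≈ 45.16.
The bisector from P has length 2·RP·PQ·cos(∠P/2)/(RP+PQ) ≈ 41.537.

41.54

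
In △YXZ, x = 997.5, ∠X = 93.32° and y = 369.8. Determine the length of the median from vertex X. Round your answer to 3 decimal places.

Law of sines: sin Y = y·sin X/x ≈ 0.37010.
Since x ≥ y, only the acute value applies: ∠Y ≈ 21.72°.
Then ∠Z = 180° − ∠X − ∠Y ≈ 64.96°.
Law of sines gives z = x·sin Z/sin X ≈ 905.25.
Median from X: ½√(2·z² + 2·y² − x²) ≈ 478.92.

m_X ≈ 478.920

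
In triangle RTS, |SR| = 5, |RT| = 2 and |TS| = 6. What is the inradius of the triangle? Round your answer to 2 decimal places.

0.72

Semiperimeter s = (6 + 5 + 2)/2 = 6.5.
Heron's formula: area = √(6.5·0.5·1.5·4.5) ≈ 4.6837.
Inradius = area/s = 4.6837/6.5 ≈ 0.72058.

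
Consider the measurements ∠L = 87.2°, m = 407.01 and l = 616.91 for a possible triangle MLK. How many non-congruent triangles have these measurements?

1

m·sin L = 407.01·sin(87.2°) ≈ 406.5.
Since l ≥ m, exactly one triangle exists.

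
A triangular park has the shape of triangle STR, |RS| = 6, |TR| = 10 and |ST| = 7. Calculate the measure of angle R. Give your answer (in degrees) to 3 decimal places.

43.531

By the law of cosines, cos R = (|TR|² + |RS|² − |ST|²) / (2·|TR|·|RS|) ≈ 0.72500, so ∠R ≈ 43.53°.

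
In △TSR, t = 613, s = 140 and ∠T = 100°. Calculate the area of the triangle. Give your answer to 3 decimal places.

Law of sines: sin S = s·sin T/t ≈ 0.22492.
Since t ≥ s, only the acute value applies: ∠S ≈ 13.00°.
Then ∠R = 180° − ∠T − ∠S ≈ 67.00°.
Law of sines gives r = t·sin R/sin T ≈ 572.98.
Area = ½·t·s·sin R ≈ 39499.

39499.478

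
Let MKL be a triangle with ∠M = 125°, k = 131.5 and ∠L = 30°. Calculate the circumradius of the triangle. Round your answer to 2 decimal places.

The third angle is ∠K = 180° − ∠L − ∠M = 25.00°.
Law of sines: m = k·sin M/sin K ≈ 254.88.
Law of sines: l = k·sin L/sin K ≈ 155.58.
Circumradius = k/(2 sin K) ≈ 155.58.

155.58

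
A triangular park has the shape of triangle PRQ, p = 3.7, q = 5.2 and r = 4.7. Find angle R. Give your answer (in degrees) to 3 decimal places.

61.026

By the law of cosines, cos R = (q² + p² − r²) / (2·q·p) ≈ 0.48441, so ∠R ≈ 61.03°.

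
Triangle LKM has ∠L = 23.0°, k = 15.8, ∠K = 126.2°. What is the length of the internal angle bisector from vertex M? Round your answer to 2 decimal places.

The third angle is ∠M = 180° − ∠L − ∠K = 30.80°.
Law of sines: l = k·sin L/sin K ≈ 7.6504.
Law of sines: m = k·sin M/sin K ≈ 10.026.
The bisector from M has length 2·l·k·cos(∠M/2)/(l+k) ≈ 9.9389.

9.94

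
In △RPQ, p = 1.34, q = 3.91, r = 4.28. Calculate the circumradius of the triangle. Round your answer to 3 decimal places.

2.155

By the law of cosines, cos R = (p² + q² − r²) / (2·p·q) ≈ -0.11783, so ∠R ≈ 96.77°.
Circumradius = r/(2 sin R) ≈ 2.155.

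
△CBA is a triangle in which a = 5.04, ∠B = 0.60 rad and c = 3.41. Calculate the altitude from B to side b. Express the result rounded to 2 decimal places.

By the law of cosines, b² = a² + c² − 2·a·c·cos B = 8.6606, so b ≈ 2.9429.
Area = ½·a·c·sin B ≈ 4.8521.
The altitude from B has length 2·area/b ≈ 3.2975.

3.30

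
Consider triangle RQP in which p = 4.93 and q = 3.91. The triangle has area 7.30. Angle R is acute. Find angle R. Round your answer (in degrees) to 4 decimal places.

From area = ½·q·p·sin R, we get sin R = 2·area/(q·p) ≈ 0.75741.
Taking the acute solution, ∠R ≈ 49.24°.

49.2361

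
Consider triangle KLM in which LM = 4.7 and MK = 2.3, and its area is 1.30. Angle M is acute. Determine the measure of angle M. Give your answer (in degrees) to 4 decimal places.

13.9171

From area = ½·LM·MK·sin M, we get sin M = 2·area/(LM·MK) ≈ 0.24052.
Taking the acute solution, ∠M ≈ 13.92°.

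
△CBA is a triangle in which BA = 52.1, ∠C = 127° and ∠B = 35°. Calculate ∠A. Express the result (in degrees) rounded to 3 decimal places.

∠A ≈ 18.000°

The third angle is ∠A = 180° − ∠C − ∠B = 18.00°.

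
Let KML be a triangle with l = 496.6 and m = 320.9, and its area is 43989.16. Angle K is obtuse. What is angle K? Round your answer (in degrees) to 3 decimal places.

∠K ≈ 146.490°

From area = ½·m·l·sin K, we get sin K = 2·area/(m·l) ≈ 0.55208.
Taking the obtuse solution, ∠K ≈ 146.49°.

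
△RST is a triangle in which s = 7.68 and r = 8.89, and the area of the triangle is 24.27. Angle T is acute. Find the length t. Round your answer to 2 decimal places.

From area = ½·r·s·sin T, we get sin T = 2·area/(r·s) ≈ 0.71095.
Taking the acute solution, ∠T ≈ 45.31°.
Law of cosines then gives t ≈ 6.4797.

6.48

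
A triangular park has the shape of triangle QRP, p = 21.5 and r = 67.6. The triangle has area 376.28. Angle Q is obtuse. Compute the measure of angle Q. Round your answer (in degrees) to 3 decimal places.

From area = ½·r·p·sin Q, we get sin Q = 2·area/(r·p) ≈ 0.51779.
Taking the obtuse solution, ∠Q ≈ 148.82°.

148.816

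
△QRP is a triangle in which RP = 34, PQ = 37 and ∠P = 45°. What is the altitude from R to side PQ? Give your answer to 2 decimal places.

h_R ≈ 24.04

By the law of cosines, QR² = RP² + PQ² − 2·RP·PQ·cos P = 745.92, so QR ≈ 27.312.
Area = ½·RP·PQ·sin P ≈ 444.77.
The altitude from R has length 2·area/PQ ≈ 24.042.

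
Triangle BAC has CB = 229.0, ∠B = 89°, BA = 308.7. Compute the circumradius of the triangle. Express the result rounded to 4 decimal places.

R ≈ 190.6000

By the law of cosines, AC² = CB² + BA² − 2·CB·BA·cos B = 1.4527e+05, so AC ≈ 381.14.
Area = ½·CB·BA·sin B ≈ 35341.
Circumradius = AC/(2 sin B) ≈ 190.6.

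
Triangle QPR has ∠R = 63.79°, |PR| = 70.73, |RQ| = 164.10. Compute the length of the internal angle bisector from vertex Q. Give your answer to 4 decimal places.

151.3761

By the law of cosines, |QP|² = |PR|² + |RQ|² − 2·|PR|·|RQ|·cos R = 21679, so |QP| ≈ 147.24.
Law of cosines again: cos Q = (|RQ|² + |QP|² − |PR|²)/(2·|RQ|·|QP|) ≈ 0.90236, so ∠Q ≈ 25.53°.
The bisector from Q has length 2·|RQ|·|QP|·cos(∠Q/2)/(|RQ|+|QP|) ≈ 151.38.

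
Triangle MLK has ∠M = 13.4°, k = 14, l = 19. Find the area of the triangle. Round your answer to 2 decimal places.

area ≈ 30.82

Area = ½·l·k·sin M ≈ 30.822.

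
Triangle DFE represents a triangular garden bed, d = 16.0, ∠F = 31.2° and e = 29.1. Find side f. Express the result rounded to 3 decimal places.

17.501

By the law of cosines, f² = e² + d² − 2·e·d·cos F = 306.29, so f ≈ 17.501.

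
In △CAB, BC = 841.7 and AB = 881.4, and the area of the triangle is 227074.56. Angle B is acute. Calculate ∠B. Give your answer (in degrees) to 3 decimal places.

∠B ≈ 37.746°

From area = ½·AB·BC·sin B, we get sin B = 2·area/(AB·BC) ≈ 0.61216.
Taking the acute solution, ∠B ≈ 37.75°.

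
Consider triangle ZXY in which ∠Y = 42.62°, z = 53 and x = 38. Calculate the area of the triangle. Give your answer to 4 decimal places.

681.8728

Area = ½·z·x·sin Y ≈ 681.87.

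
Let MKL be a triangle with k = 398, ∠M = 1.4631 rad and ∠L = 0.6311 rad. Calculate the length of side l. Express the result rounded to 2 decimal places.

The third angle is ∠K = π − ∠L − ∠M = 1.0474 rad.
Law of sines: l = k·sin L/sin K ≈ 271.13.

271.13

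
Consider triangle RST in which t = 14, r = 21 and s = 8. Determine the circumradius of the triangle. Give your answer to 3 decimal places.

By the law of cosines, cos R = (s² + t² − r²) / (2·s·t) ≈ -0.80804, so ∠R ≈ 143.90°.
Circumradius = r/(2 sin R) ≈ 17.823.

17.823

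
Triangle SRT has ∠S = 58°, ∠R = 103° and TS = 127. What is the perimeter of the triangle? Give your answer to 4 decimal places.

perimeter ≈ 279.9699

The third angle is ∠T = 180° − ∠S − ∠R = 19.00°.
Law of sines: RT = TS·sin S/sin R ≈ 110.54.
Law of sines: SR = TS·sin T/sin R ≈ 42.435.
Semiperimeter s = (110.54+127+42.435)/2 = 139.98.
Perimeter = 110.54 + 127 + 42.435 = 279.97.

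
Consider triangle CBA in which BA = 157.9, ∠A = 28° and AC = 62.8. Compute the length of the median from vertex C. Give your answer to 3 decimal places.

m_C ≈ 37.703

By the law of cosines, CB² = BA² + AC² − 2·BA·AC·cos A = 11365, so CB ≈ 106.61.
Median from C: ½√(2·AC² + 2·CB² − BA²) ≈ 37.703.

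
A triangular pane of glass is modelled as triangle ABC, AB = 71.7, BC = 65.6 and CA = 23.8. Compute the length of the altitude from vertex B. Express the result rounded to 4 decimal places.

h_B ≈ 65.3523

Semiperimeter s = (65.6 + 23.8 + 71.7)/2 = 80.55.
Heron's formula: area = √(80.55·14.95·56.75·8.85) ≈ 777.69.
The altitude from B has length 2·area/CA ≈ 65.352.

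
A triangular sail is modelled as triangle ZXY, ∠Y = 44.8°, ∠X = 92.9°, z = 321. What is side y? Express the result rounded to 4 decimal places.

The third angle is ∠Z = 180° − ∠X − ∠Y = 42.30°.
Law of sines: y = z·sin Y/sin Z ≈ 336.08.

336.0823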